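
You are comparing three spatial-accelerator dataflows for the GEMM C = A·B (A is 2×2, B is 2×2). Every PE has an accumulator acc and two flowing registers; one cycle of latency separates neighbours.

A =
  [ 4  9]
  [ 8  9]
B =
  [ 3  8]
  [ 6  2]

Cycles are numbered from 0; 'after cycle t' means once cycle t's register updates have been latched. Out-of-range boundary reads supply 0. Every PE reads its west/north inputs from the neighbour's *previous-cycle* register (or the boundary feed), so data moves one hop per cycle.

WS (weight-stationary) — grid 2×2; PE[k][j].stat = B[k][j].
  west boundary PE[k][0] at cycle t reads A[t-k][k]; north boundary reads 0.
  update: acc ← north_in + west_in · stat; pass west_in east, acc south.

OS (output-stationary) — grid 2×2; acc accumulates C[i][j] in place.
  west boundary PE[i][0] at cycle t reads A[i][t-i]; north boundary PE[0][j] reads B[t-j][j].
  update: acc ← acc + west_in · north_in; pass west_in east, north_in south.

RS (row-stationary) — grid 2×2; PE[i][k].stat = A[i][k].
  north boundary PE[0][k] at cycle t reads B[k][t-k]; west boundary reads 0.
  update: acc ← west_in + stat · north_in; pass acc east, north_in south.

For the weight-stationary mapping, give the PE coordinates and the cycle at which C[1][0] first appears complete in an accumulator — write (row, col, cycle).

(row, col, cycle) = (1, 0, 2)

WS — PE[1][0] is where C[1][0] collects:
  [0] (1,0) acc=0 (h:0 v:0)
  [1] (1,0) acc=66 (h:9 v:66)
  [2] (1,0) acc=78 (h:9 v:78)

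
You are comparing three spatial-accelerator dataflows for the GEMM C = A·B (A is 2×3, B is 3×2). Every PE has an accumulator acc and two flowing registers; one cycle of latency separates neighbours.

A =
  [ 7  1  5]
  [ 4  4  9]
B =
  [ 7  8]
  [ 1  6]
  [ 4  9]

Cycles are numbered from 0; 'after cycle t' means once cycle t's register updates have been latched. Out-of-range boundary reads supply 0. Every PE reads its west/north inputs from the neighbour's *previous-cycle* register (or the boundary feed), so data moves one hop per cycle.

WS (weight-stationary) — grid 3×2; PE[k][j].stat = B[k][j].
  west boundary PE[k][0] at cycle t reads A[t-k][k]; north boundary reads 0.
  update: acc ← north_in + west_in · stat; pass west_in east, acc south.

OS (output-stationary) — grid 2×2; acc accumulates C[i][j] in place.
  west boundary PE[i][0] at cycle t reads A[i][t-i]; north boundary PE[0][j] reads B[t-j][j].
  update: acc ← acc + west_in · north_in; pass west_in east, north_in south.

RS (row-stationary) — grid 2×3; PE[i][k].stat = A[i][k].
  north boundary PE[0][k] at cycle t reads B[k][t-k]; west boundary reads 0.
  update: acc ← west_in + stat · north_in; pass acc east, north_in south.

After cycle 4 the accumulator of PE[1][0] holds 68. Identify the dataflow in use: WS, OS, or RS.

dataflow = OS

WS [3×2] PE[1][0] across cycles:
  0: (1,0).acc=0  regs=<0,0>
  1: (1,0).acc=50  regs=<1,50>
  2: (1,0).acc=32  regs=<4,32>
  3: (1,0).acc=0  regs=<0,0>
  4: (1,0).acc=0  regs=<0,0>
OS [2×2] PE[1][0] across cycles:
  0: (1,0).acc=0  regs=<0,0>
  1: (1,0).acc=28  regs=<4,7>
  2: (1,0).acc=32  regs=<4,1>
  3: (1,0).acc=68  regs=<9,4>
  4: (1,0).acc=68  regs=<0,0>
RS [2×3] PE[1][0] across cycles:
  0: (1,0).acc=0  regs=<0,0>
  1: (1,0).acc=28  regs=<28,7>
  2: (1,0).acc=32  regs=<32,8>
  3: (1,0).acc=0  regs=<0,0>
  4: (1,0).acc=0  regs=<0,0>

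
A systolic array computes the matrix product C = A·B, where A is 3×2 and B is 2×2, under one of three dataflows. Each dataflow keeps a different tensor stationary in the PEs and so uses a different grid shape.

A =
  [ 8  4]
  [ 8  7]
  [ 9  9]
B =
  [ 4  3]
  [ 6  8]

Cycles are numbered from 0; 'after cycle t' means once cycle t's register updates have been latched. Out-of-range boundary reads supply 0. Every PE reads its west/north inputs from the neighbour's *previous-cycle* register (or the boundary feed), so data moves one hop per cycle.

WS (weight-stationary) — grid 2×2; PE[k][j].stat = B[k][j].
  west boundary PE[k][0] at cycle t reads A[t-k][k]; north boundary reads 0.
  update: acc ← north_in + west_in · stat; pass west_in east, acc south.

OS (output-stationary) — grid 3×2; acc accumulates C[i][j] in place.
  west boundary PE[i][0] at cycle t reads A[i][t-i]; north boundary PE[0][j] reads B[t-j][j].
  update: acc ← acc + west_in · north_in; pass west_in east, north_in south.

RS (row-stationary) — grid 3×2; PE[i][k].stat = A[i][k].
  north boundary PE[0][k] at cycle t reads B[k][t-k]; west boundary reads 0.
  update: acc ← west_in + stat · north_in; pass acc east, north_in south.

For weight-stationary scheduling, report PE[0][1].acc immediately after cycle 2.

WS (2×2). Following PE[0][1] plus its west/north inputs:
  [0] (0,0) acc=32 (h:8 v:32)
  [0] (0,1) acc=0 (h:0 v:0)
  [1] (0,0) acc=32 (h:8 v:32)
  [1] (0,1) acc=24 (h:8 v:24)
  [2] (0,0) acc=36 (h:9 v:36)
  [2] (0,1) acc=24 (h:8 v:24)

PE[0][1].acc = 24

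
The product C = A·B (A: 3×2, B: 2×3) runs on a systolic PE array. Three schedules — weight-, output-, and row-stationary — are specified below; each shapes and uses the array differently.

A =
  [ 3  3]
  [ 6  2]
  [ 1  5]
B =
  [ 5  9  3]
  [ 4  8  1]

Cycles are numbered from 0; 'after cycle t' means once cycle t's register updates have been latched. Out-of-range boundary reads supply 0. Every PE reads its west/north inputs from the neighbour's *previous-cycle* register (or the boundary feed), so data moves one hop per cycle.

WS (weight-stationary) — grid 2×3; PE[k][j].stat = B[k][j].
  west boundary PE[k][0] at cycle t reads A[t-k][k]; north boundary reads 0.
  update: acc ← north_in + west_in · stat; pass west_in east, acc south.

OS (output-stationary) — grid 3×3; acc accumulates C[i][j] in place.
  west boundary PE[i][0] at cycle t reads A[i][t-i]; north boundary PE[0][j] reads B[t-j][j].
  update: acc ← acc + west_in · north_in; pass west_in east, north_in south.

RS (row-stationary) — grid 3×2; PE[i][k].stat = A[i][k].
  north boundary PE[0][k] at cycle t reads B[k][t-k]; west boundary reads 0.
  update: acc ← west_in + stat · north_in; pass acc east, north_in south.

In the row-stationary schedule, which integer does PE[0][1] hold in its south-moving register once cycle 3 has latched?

Tracing RS — 3×2 array, target PE[0][1]:
  after 0 — PE[0][0] acc=15, pass-E 15, pass-S 5
  after 0 — PE[0][1] acc=0, pass-E 0, pass-S 0
  after 1 — PE[0][0] acc=27, pass-E 27, pass-S 9
  after 1 — PE[0][1] acc=27, pass-E 27, pass-S 4
  after 2 — PE[0][0] acc=9, pass-E 9, pass-S 3
  after 2 — PE[0][1] acc=51, pass-E 51, pass-S 8
  after 3 — PE[0][0] acc=0, pass-E 0, pass-S 0
  after 3 — PE[0][1] acc=12, pass-E 12, pass-S 1

register = 1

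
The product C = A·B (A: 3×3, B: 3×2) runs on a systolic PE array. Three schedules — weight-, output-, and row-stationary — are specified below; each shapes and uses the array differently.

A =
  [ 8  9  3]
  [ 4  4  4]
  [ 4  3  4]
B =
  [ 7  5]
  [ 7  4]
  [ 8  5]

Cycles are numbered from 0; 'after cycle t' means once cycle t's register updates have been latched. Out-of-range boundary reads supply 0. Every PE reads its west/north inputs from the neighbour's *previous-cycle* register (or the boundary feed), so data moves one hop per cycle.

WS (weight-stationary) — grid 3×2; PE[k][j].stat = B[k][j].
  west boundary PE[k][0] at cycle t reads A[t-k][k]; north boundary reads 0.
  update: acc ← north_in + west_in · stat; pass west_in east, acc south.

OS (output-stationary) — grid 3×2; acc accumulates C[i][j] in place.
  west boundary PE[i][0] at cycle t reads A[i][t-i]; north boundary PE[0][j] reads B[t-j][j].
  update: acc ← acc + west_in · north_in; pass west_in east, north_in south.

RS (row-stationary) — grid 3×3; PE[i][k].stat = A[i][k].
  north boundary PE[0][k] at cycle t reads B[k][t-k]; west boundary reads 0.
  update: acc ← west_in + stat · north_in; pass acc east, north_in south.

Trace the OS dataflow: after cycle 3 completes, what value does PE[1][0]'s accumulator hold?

OS 3×2: PE[1][0] cycle-by-cycle (with neighbour feeds):
  step 0 · PE0,0: acc=56; fwd→8 fwd↓7
  step 0 · PE1,0: acc=0; fwd→0 fwd↓0
  step 1 · PE0,0: acc=119; fwd→9 fwd↓7
  step 1 · PE1,0: acc=28; fwd→4 fwd↓7
  step 2 · PE0,0: acc=143; fwd→3 fwd↓8
  step 2 · PE1,0: acc=56; fwd→4 fwd↓7
  step 3 · PE0,0: acc=143; fwd→0 fwd↓0
  step 3 · PE1,0: acc=88; fwd→4 fwd↓8

PE[1][0].acc = 88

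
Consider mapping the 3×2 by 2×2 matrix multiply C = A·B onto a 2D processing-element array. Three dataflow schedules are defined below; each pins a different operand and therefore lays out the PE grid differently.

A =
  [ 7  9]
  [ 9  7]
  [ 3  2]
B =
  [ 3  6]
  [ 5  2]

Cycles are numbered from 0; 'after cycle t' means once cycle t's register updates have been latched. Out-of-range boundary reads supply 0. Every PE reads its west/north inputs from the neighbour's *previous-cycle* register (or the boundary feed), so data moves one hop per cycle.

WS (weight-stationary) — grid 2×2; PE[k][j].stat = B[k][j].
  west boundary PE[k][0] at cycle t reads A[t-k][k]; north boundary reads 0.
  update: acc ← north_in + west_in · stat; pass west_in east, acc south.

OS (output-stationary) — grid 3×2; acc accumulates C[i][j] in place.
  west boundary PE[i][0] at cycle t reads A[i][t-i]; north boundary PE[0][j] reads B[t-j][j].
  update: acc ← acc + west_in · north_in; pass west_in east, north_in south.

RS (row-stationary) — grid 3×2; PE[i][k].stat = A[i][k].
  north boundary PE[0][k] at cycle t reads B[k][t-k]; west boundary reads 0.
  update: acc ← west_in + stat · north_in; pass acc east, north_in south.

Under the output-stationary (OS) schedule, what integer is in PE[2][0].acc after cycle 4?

OS 3×2: PE[2][0] cycle-by-cycle (with neighbour feeds):
  c0 r1c0: 0 / 0 / 0
  c0 r2c0: 0 / 0 / 0
  c1 r1c0: 27 / 9 / 3
  c1 r2c0: 0 / 0 / 0
  c2 r1c0: 62 / 7 / 5
  c2 r2c0: 9 / 3 / 3
  c3 r1c0: 62 / 0 / 0
  c3 r2c0: 19 / 2 / 5
  c4 r1c0: 62 / 0 / 0
  c4 r2c0: 19 / 0 / 0

PE[2][0].acc = 19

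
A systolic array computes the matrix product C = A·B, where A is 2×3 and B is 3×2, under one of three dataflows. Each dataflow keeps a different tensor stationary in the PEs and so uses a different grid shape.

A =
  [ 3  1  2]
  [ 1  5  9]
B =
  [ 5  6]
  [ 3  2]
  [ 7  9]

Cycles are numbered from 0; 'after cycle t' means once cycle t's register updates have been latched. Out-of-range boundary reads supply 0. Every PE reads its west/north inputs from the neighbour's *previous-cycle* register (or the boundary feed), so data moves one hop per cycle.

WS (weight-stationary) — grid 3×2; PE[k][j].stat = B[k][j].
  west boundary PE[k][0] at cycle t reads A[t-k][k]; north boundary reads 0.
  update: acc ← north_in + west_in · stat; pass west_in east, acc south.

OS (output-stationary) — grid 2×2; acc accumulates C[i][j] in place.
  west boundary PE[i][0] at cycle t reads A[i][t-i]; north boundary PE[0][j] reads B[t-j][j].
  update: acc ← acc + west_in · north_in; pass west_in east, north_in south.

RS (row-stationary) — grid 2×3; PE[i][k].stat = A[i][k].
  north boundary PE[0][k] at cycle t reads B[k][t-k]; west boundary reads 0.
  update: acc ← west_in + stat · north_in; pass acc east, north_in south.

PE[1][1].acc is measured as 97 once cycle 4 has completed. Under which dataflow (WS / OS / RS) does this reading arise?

dataflow = OS

WS [3×2] PE[1][1] across cycles:
  step 0 · PE1,1: acc=0; fwd→0 fwd↓0
  step 1 · PE1,1: acc=0; fwd→0 fwd↓0
  step 2 · PE1,1: acc=20; fwd→1 fwd↓20
  step 3 · PE1,1: acc=16; fwd→5 fwd↓16
  step 4 · PE1,1: acc=0; fwd→0 fwd↓0
OS [2×2] PE[1][1] across cycles:
  step 0 · PE1,1: acc=0; fwd→0 fwd↓0
  step 1 · PE1,1: acc=0; fwd→0 fwd↓0
  step 2 · PE1,1: acc=6; fwd→1 fwd↓6
  step 3 · PE1,1: acc=16; fwd→5 fwd↓2
  step 4 · PE1,1: acc=97; fwd→9 fwd↓9
RS [2×3] PE[1][1] across cycles:
  step 0 · PE1,1: acc=0; fwd→0 fwd↓0
  step 1 · PE1,1: acc=0; fwd→0 fwd↓0
  step 2 · PE1,1: acc=20; fwd→20 fwd↓3
  step 3 · PE1,1: acc=16; fwd→16 fwd↓2
  step 4 · PE1,1: acc=0; fwd→0 fwd↓0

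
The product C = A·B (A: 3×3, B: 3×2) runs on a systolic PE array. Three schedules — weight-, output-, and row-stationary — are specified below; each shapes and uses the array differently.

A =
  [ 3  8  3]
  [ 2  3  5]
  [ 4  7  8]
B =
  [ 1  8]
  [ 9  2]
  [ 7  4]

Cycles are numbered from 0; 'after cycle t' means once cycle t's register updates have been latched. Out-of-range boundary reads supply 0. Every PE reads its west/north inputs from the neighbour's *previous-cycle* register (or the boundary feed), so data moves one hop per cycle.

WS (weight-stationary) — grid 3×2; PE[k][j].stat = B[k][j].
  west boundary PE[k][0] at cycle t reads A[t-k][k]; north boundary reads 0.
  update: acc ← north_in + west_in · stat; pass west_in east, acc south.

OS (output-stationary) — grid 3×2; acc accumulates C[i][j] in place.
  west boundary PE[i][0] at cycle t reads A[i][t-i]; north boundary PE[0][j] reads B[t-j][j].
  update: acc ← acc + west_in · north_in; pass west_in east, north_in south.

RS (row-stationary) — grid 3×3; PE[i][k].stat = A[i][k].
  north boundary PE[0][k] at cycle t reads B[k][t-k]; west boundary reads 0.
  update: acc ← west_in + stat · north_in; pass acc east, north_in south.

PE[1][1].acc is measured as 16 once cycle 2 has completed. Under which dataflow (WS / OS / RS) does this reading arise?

dataflow = OS

WS [3×2] PE[1][1] across cycles:
  cycle 0: PE[1][1] → acc 0, east 0, south 0
  cycle 1: PE[1][1] → acc 0, east 0, south 0
  cycle 2: PE[1][1] → acc 40, east 8, south 40
OS [3×2] PE[1][1] across cycles:
  cycle 0: PE[1][1] → acc 0, east 0, south 0
  cycle 1: PE[1][1] → acc 0, east 0, south 0
  cycle 2: PE[1][1] → acc 16, east 2, south 8
RS [3×3] PE[1][1] across cycles:
  cycle 0: PE[1][1] → acc 0, east 0, south 0
  cycle 1: PE[1][1] → acc 0, east 0, south 0
  cycle 2: PE[1][1] → acc 29, east 29, south 9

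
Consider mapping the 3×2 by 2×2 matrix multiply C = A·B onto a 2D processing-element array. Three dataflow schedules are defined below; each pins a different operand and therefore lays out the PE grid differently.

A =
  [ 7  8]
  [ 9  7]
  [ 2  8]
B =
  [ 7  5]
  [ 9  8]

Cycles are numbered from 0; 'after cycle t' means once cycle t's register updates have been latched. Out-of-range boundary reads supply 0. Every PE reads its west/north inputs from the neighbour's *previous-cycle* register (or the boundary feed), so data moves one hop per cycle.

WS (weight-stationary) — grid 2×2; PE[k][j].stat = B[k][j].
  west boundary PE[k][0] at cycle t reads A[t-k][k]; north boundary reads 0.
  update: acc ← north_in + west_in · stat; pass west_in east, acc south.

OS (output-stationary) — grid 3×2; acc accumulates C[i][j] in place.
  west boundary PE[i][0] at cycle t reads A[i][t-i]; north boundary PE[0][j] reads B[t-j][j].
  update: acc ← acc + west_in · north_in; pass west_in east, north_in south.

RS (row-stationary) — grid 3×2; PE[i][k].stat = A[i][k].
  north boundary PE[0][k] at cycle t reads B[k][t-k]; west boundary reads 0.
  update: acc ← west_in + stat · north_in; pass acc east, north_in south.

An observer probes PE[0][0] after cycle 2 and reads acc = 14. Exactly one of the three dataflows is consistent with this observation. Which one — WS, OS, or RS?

dataflow = WS

— WS: 2×2; PE[0][0] trace:
  t=0 PE[0][0]: acc=49 h=7 v=49
  t=1 PE[0][0]: acc=63 h=9 v=63
  t=2 PE[0][0]: acc=14 h=2 v=14
— OS: 3×2; PE[0][0] trace:
  t=0 PE[0][0]: acc=49 h=7 v=7
  t=1 PE[0][0]: acc=121 h=8 v=9
  t=2 PE[0][0]: acc=121 h=0 v=0
— RS: 3×2; PE[0][0] trace:
  t=0 PE[0][0]: acc=49 h=49 v=7
  t=1 PE[0][0]: acc=35 h=35 v=5
  t=2 PE[0][0]: acc=0 h=0 v=0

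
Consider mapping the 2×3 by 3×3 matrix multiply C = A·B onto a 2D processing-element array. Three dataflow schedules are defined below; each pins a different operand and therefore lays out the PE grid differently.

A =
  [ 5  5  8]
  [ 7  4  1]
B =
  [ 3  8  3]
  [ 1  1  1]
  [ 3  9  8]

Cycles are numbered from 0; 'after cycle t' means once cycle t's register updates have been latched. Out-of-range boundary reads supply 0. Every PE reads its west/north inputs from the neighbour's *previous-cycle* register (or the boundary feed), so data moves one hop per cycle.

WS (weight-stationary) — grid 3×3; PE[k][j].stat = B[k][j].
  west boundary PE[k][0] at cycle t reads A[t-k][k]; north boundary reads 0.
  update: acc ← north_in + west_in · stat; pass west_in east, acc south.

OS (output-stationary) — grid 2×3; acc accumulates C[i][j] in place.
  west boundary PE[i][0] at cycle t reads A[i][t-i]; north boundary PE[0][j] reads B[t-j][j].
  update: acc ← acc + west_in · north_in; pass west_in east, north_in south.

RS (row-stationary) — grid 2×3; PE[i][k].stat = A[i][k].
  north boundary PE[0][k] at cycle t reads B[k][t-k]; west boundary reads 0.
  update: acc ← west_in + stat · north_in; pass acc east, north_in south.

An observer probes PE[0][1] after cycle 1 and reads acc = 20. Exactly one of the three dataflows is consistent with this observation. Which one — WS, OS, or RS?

Under WS (3×3), PE[0][1]:
  [0] (0,1) acc=0 (h:0 v:0)
  [1] (0,1) acc=40 (h:5 v:40)
Under OS (2×3), PE[0][1]:
  [0] (0,1) acc=0 (h:0 v:0)
  [1] (0,1) acc=40 (h:5 v:8)
Under RS (2×3), PE[0][1]:
  [0] (0,1) acc=0 (h:0 v:0)
  [1] (0,1) acc=20 (h:20 v:1)

dataflow = RS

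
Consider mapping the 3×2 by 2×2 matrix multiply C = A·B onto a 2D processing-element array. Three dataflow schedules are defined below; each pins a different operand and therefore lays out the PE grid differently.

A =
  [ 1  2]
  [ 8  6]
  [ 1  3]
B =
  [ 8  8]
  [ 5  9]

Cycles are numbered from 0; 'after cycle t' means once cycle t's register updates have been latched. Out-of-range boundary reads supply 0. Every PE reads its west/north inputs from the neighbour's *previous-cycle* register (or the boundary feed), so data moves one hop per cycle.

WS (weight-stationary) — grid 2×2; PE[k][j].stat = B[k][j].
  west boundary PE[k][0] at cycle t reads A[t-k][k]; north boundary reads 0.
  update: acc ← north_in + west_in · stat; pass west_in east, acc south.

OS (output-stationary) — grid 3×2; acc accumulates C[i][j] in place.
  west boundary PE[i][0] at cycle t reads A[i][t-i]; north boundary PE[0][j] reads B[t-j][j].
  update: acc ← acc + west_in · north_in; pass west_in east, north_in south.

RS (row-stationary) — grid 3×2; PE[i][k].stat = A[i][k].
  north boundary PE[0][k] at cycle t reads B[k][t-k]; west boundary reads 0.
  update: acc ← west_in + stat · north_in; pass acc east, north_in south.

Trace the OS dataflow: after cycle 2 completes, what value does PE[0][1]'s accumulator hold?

PE[0][1].acc = 26

OS 3×2: PE[0][1] cycle-by-cycle (with neighbour feeds):
  cycle 0: PE[0][0] → acc 8, east 1, south 8
  cycle 0: PE[0][1] → acc 0, east 0, south 0
  cycle 1: PE[0][0] → acc 18, east 2, south 5
  cycle 1: PE[0][1] → acc 8, east 1, south 8
  cycle 2: PE[0][0] → acc 18, east 0, south 0
  cycle 2: PE[0][1] → acc 26, east 2, south 9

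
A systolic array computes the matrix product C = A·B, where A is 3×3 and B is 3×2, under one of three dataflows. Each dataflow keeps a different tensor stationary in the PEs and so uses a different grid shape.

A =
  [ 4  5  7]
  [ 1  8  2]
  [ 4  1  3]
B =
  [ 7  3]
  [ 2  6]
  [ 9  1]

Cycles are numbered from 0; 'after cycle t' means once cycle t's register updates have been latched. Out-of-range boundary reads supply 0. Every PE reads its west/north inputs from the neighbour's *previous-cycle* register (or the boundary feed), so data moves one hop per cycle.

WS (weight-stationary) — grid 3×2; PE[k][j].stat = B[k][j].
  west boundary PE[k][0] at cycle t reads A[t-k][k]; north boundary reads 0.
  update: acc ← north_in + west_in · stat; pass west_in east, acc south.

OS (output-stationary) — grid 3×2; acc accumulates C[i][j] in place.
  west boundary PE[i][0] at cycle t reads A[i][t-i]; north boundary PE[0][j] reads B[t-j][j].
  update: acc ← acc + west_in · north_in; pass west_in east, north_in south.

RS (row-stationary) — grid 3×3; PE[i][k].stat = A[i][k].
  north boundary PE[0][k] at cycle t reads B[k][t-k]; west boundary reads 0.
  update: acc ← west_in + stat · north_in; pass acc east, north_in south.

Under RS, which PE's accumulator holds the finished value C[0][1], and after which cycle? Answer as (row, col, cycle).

(row, col, cycle) = (0, 2, 3)

RS: C[0][1] accumulates in PE[0][2]:
  [0] (0,2) acc=0 (h:0 v:0)
  [1] (0,2) acc=0 (h:0 v:0)
  [2] (0,2) acc=101 (h:101 v:9)
  [3] (0,2) acc=49 (h:49 v:1)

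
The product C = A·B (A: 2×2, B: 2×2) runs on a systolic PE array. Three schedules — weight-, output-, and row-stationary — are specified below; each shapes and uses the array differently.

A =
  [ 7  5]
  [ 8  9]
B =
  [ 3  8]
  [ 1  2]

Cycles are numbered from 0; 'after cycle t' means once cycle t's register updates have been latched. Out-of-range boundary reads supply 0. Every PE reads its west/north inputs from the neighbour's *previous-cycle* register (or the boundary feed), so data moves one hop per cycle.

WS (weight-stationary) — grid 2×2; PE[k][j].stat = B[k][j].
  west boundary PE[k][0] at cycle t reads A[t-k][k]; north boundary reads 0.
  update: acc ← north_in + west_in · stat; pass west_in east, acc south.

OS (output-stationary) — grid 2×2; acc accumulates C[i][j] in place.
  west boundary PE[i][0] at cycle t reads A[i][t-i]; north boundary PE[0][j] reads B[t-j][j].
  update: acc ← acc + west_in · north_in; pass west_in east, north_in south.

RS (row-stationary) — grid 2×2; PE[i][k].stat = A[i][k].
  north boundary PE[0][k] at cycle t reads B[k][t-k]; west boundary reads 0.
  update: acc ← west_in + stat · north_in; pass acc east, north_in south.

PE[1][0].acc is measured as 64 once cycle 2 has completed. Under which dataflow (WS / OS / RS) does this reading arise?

WS [2×2] PE[1][0] across cycles:
  0: (1,0).acc=0  regs=<0,0>
  1: (1,0).acc=26  regs=<5,26>
  2: (1,0).acc=33  regs=<9,33>
OS [2×2] PE[1][0] across cycles:
  0: (1,0).acc=0  regs=<0,0>
  1: (1,0).acc=24  regs=<8,3>
  2: (1,0).acc=33  regs=<9,1>
RS [2×2] PE[1][0] across cycles:
  0: (1,0).acc=0  regs=<0,0>
  1: (1,0).acc=24  regs=<24,3>
  2: (1,0).acc=64  regs=<64,8>

dataflow = RS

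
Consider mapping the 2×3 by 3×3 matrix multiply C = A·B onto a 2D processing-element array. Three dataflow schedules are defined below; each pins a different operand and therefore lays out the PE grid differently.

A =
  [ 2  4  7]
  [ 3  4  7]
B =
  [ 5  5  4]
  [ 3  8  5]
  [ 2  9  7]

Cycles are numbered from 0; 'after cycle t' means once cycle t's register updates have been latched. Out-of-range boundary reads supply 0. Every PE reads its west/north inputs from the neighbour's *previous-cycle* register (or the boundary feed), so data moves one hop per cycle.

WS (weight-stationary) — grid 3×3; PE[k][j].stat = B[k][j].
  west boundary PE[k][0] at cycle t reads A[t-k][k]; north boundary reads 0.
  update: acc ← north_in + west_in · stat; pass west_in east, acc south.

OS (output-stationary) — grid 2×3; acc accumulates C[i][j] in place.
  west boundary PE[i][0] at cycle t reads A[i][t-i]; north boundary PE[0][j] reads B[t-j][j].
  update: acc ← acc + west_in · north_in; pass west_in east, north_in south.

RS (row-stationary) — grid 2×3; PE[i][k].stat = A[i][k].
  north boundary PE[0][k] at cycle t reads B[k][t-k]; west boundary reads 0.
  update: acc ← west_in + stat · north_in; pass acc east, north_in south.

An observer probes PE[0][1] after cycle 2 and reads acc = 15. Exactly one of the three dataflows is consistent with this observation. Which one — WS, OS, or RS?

dataflow = WS

WS [3×3] PE[0][1] across cycles:
  @0  [0,1]  acc 0  |  →0  ↓0
  @1  [0,1]  acc 10  |  →2  ↓10
  @2  [0,1]  acc 15  |  →3  ↓15
OS [2×3] PE[0][1] across cycles:
  @0  [0,1]  acc 0  |  →0  ↓0
  @1  [0,1]  acc 10  |  →2  ↓5
  @2  [0,1]  acc 42  |  →4  ↓8
RS [2×3] PE[0][1] across cycles:
  @0  [0,1]  acc 0  |  →0  ↓0
  @1  [0,1]  acc 22  |  →22  ↓3
  @2  [0,1]  acc 42  |  →42  ↓8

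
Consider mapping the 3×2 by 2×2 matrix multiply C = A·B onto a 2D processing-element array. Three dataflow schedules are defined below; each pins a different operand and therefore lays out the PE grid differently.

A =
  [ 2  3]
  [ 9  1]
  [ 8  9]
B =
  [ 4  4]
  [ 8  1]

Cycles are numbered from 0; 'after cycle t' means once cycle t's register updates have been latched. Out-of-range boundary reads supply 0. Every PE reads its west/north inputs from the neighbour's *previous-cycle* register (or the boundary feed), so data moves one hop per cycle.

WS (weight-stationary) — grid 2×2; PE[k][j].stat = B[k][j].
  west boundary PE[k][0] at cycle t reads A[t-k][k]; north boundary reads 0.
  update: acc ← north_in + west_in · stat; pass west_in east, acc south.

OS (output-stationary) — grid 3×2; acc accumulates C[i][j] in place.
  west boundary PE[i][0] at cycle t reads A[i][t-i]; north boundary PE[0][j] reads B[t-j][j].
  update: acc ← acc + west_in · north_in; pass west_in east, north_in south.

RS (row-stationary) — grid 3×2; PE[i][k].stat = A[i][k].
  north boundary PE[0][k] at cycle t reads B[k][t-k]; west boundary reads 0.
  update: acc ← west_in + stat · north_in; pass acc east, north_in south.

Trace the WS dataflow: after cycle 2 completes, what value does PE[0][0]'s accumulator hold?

PE[0][0].acc = 32

Tracing WS — 2×2 array, target PE[0][0]:
  c0 r0c0: 8 / 2 / 8
  c1 r0c0: 36 / 9 / 36
  c2 r0c0: 32 / 8 / 32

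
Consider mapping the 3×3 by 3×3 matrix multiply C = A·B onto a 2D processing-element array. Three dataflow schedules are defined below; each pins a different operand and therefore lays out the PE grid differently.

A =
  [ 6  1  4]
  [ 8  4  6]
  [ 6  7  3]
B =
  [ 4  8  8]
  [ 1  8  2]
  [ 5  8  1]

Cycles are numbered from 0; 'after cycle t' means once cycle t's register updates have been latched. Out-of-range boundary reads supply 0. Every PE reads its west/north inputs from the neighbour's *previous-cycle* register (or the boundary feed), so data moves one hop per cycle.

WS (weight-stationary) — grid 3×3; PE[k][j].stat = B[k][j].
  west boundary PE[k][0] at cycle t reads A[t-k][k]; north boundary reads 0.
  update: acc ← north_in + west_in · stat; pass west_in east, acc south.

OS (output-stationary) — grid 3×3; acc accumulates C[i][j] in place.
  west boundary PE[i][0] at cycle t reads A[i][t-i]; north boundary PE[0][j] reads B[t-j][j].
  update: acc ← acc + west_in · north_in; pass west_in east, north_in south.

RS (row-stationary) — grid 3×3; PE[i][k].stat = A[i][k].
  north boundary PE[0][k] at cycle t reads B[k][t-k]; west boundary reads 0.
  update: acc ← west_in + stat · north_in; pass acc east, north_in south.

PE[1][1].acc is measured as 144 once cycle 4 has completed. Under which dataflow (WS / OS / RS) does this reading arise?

Under WS (3×3), PE[1][1]:
  0: (1,1).acc=0  regs=<0,0>
  1: (1,1).acc=0  regs=<0,0>
  2: (1,1).acc=56  regs=<1,56>
  3: (1,1).acc=96  regs=<4,96>
  4: (1,1).acc=104  regs=<7,104>
Under OS (3×3), PE[1][1]:
  0: (1,1).acc=0  regs=<0,0>
  1: (1,1).acc=0  regs=<0,0>
  2: (1,1).acc=64  regs=<8,8>
  3: (1,1).acc=96  regs=<4,8>
  4: (1,1).acc=144  regs=<6,8>
Under RS (3×3), PE[1][1]:
  0: (1,1).acc=0  regs=<0,0>
  1: (1,1).acc=0  regs=<0,0>
  2: (1,1).acc=36  regs=<36,1>
  3: (1,1).acc=96  regs=<96,8>
  4: (1,1).acc=72  regs=<72,2>

dataflow = OS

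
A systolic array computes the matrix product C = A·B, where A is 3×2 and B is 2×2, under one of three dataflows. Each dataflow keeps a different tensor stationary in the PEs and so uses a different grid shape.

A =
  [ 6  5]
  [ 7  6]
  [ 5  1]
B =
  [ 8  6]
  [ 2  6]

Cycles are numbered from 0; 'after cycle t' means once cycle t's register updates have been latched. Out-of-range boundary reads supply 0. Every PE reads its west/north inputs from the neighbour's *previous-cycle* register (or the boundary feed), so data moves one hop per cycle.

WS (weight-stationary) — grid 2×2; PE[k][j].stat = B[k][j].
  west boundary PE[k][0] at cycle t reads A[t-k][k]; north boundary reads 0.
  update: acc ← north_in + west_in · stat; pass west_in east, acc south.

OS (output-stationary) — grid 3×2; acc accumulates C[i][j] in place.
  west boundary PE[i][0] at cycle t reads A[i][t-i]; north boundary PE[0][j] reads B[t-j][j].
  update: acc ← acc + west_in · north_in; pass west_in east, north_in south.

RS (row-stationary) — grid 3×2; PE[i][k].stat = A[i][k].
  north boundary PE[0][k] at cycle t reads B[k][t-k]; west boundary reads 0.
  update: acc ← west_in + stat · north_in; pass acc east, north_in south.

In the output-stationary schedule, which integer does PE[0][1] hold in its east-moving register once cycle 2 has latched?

register = 5

OS on a 3×2 grid — tracing PE[0][1] and its feeders:
  c0 r0c0: 48 / 6 / 8
  c0 r0c1: 0 / 0 / 0
  c1 r0c0: 58 / 5 / 2
  c1 r0c1: 36 / 6 / 6
  c2 r0c0: 58 / 0 / 0
  c2 r0c1: 66 / 5 / 6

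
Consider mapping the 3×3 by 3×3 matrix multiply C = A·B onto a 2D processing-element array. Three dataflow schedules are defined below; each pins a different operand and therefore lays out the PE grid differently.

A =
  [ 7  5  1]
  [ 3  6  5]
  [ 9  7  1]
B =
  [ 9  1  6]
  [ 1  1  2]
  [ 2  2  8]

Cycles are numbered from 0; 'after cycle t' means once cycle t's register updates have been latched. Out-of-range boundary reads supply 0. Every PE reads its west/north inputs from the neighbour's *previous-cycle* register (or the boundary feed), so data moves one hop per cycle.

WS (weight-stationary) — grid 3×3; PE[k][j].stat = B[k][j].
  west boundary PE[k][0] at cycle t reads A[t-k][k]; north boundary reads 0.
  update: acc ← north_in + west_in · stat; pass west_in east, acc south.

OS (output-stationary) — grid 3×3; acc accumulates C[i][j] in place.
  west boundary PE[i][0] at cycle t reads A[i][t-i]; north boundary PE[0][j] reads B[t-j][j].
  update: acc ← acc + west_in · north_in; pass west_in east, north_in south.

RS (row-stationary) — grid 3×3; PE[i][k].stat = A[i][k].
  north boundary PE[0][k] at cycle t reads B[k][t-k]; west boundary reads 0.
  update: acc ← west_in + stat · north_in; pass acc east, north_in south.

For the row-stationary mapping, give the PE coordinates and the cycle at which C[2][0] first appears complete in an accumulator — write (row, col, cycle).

(row, col, cycle) = (2, 2, 4)

RS — PE[2][2] is where C[2][0] collects:
  @0  [2,2]  acc 0  |  →0  ↓0
  @1  [2,2]  acc 0  |  →0  ↓0
  @2  [2,2]  acc 0  |  →0  ↓0
  @3  [2,2]  acc 0  |  →0  ↓0
  @4  [2,2]  acc 90  |  →90  ↓2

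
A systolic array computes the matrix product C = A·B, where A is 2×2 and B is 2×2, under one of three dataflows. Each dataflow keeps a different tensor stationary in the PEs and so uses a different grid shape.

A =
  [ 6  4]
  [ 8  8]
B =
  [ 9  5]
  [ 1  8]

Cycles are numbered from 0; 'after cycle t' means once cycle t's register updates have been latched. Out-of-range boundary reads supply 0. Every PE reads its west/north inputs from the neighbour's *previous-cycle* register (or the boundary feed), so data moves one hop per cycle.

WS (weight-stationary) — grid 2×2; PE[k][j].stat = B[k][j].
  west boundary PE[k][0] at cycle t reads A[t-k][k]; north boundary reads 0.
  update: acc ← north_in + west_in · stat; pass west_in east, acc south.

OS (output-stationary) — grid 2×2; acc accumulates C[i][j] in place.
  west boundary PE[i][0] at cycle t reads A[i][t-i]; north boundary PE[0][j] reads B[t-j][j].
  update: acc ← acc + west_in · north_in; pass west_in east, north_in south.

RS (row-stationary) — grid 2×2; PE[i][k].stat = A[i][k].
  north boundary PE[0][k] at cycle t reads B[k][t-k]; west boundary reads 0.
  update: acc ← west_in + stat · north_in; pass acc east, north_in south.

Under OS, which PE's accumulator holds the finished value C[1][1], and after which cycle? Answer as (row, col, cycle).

OS: C[1][1] accumulates in PE[1][1]:
  0: (1,1).acc=0  regs=<0,0>
  1: (1,1).acc=0  regs=<0,0>
  2: (1,1).acc=40  regs=<8,5>
  3: (1,1).acc=104  regs=<8,8>

(row, col, cycle) = (1, 1, 3)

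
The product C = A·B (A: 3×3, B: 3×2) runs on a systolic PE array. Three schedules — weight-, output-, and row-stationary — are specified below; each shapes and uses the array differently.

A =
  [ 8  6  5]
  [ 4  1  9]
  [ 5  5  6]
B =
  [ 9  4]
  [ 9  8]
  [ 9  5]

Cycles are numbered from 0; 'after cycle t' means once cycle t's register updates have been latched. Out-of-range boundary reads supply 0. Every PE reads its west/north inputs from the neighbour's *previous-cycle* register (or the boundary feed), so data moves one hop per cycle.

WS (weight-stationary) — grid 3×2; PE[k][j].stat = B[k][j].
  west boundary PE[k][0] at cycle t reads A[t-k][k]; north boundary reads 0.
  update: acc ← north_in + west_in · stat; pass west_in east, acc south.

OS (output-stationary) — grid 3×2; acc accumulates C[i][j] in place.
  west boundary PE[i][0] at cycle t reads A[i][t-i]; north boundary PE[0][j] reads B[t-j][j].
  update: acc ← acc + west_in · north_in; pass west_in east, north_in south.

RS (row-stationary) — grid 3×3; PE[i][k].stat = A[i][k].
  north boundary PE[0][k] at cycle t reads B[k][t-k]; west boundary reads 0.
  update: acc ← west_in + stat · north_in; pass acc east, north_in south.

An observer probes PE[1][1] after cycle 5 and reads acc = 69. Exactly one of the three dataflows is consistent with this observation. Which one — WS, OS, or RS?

dataflow = OS

WS (3×2 grid), PE[1][1]:
  @0  [1,1]  acc 0  |  →0  ↓0
  @1  [1,1]  acc 0  |  →0  ↓0
  @2  [1,1]  acc 80  |  →6  ↓80
  @3  [1,1]  acc 24  |  →1  ↓24
  @4  [1,1]  acc 60  |  →5  ↓60
  @5  [1,1]  acc 0  |  →0  ↓0
OS (3×2 grid), PE[1][1]:
  @0  [1,1]  acc 0  |  →0  ↓0
  @1  [1,1]  acc 0  |  →0  ↓0
  @2  [1,1]  acc 16  |  →4  ↓4
  @3  [1,1]  acc 24  |  →1  ↓8
  @4  [1,1]  acc 69  |  →9  ↓5
  @5  [1,1]  acc 69  |  →0  ↓0
RS (3×3 grid), PE[1][1]:
  @0  [1,1]  acc 0  |  →0  ↓0
  @1  [1,1]  acc 0  |  →0  ↓0
  @2  [1,1]  acc 45  |  →45  ↓9
  @3  [1,1]  acc 24  |  →24  ↓8
  @4  [1,1]  acc 0  |  →0  ↓0
  @5  [1,1]  acc 0  |  →0  ↓0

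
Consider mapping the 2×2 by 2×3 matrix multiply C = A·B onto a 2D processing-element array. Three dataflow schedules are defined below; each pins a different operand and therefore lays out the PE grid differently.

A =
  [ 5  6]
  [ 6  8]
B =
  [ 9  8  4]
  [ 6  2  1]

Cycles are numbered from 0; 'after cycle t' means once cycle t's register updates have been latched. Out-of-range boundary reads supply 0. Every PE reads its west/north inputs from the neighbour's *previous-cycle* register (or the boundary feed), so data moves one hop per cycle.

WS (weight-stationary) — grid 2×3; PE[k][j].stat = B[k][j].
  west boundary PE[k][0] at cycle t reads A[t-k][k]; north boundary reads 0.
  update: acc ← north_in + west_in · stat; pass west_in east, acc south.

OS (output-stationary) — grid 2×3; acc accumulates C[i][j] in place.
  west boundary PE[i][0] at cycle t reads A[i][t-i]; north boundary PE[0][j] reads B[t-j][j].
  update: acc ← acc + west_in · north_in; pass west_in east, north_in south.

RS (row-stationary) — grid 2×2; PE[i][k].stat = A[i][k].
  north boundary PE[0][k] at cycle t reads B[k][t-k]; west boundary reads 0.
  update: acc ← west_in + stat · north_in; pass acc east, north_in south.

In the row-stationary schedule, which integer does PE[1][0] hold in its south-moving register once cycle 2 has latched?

RS on a 2×2 grid — tracing PE[1][0] and its feeders:
  @0  [0,0]  acc 45  |  →45  ↓9
  @0  [1,0]  acc 0  |  →0  ↓0
  @1  [0,0]  acc 40  |  →40  ↓8
  @1  [1,0]  acc 54  |  →54  ↓9
  @2  [0,0]  acc 20  |  →20  ↓4
  @2  [1,0]  acc 48  |  →48  ↓8

register = 8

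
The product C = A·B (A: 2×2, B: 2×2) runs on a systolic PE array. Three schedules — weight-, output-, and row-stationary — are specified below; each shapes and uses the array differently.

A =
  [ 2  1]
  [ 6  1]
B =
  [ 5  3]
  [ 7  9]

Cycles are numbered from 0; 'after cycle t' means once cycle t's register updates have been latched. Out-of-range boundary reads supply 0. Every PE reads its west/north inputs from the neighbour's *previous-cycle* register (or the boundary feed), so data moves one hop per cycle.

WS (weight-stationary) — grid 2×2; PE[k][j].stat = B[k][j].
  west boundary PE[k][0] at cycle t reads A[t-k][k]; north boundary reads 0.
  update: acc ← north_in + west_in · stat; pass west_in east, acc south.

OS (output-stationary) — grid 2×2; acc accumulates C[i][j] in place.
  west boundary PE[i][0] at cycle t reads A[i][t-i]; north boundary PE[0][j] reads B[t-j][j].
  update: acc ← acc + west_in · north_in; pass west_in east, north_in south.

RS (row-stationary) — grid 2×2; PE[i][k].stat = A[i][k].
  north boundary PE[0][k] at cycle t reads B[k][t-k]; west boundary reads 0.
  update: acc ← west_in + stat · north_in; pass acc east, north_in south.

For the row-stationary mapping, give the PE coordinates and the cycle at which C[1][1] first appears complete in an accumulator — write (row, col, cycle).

Under RS, C[1][1] lands at PE[1][1]:
  cycle 0: PE[1][1] → acc 0, east 0, south 0
  cycle 1: PE[1][1] → acc 0, east 0, south 0
  cycle 2: PE[1][1] → acc 37, east 37, south 7
  cycle 3: PE[1][1] → acc 27, east 27, south 9

(row, col, cycle) = (1, 1, 3)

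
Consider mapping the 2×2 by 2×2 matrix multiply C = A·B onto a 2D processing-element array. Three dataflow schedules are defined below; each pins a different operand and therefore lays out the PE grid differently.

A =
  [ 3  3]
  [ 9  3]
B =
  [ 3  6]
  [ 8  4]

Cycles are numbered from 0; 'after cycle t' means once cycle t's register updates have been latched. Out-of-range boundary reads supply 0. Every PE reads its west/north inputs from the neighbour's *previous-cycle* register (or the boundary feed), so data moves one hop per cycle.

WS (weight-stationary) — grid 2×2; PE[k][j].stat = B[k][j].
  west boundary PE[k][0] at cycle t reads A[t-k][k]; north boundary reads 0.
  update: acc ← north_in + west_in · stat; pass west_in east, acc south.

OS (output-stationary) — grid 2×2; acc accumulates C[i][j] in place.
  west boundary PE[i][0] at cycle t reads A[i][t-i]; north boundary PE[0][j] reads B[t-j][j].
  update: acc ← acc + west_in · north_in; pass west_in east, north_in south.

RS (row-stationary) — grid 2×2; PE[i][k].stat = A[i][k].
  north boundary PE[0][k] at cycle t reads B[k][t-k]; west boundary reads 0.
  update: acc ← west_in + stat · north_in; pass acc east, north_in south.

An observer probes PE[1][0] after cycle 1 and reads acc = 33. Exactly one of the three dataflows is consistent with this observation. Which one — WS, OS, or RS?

dataflow = WS

WS (2×2 grid), PE[1][0]:
  @0  [1,0]  acc 0  |  →0  ↓0
  @1  [1,0]  acc 33  |  →3  ↓33
OS (2×2 grid), PE[1][0]:
  @0  [1,0]  acc 0  |  →0  ↓0
  @1  [1,0]  acc 27  |  →9  ↓3
RS (2×2 grid), PE[1][0]:
  @0  [1,0]  acc 0  |  →0  ↓0
  @1  [1,0]  acc 27  |  →27  ↓3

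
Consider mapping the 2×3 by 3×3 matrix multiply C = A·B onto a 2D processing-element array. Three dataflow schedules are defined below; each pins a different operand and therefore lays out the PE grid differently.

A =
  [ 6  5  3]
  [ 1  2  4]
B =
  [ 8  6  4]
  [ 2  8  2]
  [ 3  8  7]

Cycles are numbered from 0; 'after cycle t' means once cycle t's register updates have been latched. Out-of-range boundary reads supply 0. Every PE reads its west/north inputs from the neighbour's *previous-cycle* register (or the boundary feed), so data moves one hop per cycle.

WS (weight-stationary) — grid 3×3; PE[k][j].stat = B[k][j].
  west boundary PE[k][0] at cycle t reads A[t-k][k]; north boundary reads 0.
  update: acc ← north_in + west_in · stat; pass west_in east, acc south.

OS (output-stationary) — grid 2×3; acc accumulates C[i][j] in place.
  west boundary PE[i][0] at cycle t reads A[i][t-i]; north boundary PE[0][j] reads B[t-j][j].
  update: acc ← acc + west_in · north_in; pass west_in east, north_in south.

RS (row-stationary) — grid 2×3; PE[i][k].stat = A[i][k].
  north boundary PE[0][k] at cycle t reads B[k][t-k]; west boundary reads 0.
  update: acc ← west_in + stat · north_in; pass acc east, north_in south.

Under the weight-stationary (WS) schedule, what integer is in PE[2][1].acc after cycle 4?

WS 3×3: PE[2][1] cycle-by-cycle (with neighbour feeds):
  0: (1,1).acc=0  regs=<0,0>
  0: (2,0).acc=0  regs=<0,0>
  0: (2,1).acc=0  regs=<0,0>
  1: (1,1).acc=0  regs=<0,0>
  1: (2,0).acc=0  regs=<0,0>
  1: (2,1).acc=0  regs=<0,0>
  2: (1,1).acc=76  regs=<5,76>
  2: (2,0).acc=67  regs=<3,67>
  2: (2,1).acc=0  regs=<0,0>
  3: (1,1).acc=22  regs=<2,22>
  3: (2,0).acc=24  regs=<4,24>
  3: (2,1).acc=100  regs=<3,100>
  4: (1,1).acc=0  regs=<0,0>
  4: (2,0).acc=0  regs=<0,0>
  4: (2,1).acc=54  regs=<4,54>

PE[2][1].acc = 54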